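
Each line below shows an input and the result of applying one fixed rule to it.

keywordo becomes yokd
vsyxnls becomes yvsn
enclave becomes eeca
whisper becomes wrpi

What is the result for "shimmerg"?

srmi

Rule — keep every other character starting from the first (positions 1st, 3rd, 5th, ...), then sort the characters into reverse alphabetical order.
"shimmerg" → "simr" → "srmi".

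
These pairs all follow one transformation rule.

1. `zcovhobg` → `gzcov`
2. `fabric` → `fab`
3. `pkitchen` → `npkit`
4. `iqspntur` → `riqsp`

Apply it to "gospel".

The pattern: swap the front and back halves of the string, then delete the first 3 characters.
"gospel" → "pelgos" → "gos".

gos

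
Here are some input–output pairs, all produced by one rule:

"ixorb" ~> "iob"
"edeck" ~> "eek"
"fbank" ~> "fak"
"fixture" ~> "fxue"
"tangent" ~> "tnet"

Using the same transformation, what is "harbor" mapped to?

hro

What's happening: keep every other character starting from the first (positions 1st, 3rd, 5th, ...).
Doing the same to "harbor": "hro".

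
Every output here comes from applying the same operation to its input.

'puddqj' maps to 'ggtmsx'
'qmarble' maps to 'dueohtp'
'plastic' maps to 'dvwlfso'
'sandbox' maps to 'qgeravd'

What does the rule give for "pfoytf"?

What's happening: move the first 2 characters to the end (rotate left by 2), then shift every letter 3 places forward in the alphabet (wrapping around).
On "pfoytf": the first step gives "oytfpf", and the second then gives "rbwisi".

rbwisi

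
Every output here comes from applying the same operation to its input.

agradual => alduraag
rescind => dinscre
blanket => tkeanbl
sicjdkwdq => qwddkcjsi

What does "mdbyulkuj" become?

jkuulbymd

Looking at the pairs, the operation is to swap each adjacent pair of characters (1↔2, 3↔4, ...), then reverse the string.
Starting from "mdbyulkuj": after the first operation, "dmybluukj"; after the second, "jkuulbymd".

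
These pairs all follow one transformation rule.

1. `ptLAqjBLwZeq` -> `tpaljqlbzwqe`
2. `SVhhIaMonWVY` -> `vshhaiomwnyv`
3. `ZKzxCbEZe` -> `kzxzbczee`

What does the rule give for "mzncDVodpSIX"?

zmcnvddospxi

The pattern: swap each adjacent pair of characters (1↔2, 3↔4, ...), then convert every letter to lowercase.
For "mzncDVodpSIX", step one produces "zmcnVDdoSpXI"; step two turns that into "zmcnvddospxi".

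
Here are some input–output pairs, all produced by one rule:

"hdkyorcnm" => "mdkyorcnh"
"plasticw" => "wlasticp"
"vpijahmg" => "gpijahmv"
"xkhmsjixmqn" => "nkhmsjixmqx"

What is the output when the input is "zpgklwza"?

apgklwzz

The pattern: swap the first and last characters.
Applying that to "zpgklwza" gives "apgklwzz".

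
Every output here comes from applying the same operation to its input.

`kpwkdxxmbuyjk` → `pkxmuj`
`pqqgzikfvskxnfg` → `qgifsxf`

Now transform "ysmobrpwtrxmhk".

Rule — keep every other character starting from the second (positions 2nd, 4th, 6th, ...).
On "ysmobrpwtrxmhk" that produces "sorwrmk".

sorwrmk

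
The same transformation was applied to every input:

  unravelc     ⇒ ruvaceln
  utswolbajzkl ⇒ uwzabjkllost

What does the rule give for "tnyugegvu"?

Rule — sort the characters into alphabetical order, then move the last 3 characters to the front (rotate right by 3).
On "tnyugegvu" that produces "uvyeggntu".

uvyeggntu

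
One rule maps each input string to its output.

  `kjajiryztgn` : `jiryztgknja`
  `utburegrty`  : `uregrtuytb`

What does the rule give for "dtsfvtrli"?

What's happening: swap the first and last characters, then move the first 3 characters to the end (rotate left by 3).
For "dtsfvtrli", step one produces "itsfvtrld"; step two turns that into "fvtrldits".
(Check on "kjajiryztgn": → "njajiryztgk" → "jiryztgknja" ✓)

fvtrldits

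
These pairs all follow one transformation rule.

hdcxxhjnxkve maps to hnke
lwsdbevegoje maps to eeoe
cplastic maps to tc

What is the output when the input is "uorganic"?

Rule — keep every other character starting from the second (positions 2nd, 4th, 6th, ...), then delete the first 2 characters.
"uorganic" → "ognc" → "nc".

nc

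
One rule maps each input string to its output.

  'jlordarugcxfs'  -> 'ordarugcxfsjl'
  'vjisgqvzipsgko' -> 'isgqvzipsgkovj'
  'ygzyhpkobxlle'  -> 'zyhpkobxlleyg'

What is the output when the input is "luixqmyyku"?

ixqmyykulu

Each output is the input with this applied: move the first 2 characters to the end (rotate left by 2).
For "luixqmyyku" the result is "ixqmyykulu".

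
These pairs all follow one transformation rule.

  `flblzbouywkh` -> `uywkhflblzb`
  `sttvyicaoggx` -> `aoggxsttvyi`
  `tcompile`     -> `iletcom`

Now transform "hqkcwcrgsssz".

gssszhqkcwc

What's happening: swap the front and back halves of the string, then delete the first character.
Working it through for "hqkcwcrgsssz": intermediate "rgssszhqkcwc", final "gssszhqkcwc".
(Check on "sttvyicaoggx": → "caoggxsttvyi" → "aoggxsttvyi" ✓)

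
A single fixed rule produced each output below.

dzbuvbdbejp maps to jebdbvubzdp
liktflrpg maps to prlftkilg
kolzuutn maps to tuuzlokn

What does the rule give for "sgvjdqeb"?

In each case the input is transformed by: move the last character to the front, then reverse the string.
Starting from "sgvjdqeb": after the first operation, "bsgvjdqe"; after the second, "eqdjvgsb".

eqdjvgsb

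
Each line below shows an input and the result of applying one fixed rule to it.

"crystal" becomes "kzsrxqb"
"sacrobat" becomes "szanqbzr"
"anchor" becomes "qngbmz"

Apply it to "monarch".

The rule is to reverse the string, then shift every letter 1 place backward in the alphabet (wrapping around).
Starting from "monarch": after the first operation, "hcranom"; after the second, "gbqzmnl".

gbqzmnl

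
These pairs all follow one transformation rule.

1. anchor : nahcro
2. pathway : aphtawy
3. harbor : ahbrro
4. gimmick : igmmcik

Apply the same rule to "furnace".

ufnrcae

Each output is the input with this applied: swap each adjacent pair of characters (1↔2, 3↔4, ...).
"furnace" → "ufnrcae".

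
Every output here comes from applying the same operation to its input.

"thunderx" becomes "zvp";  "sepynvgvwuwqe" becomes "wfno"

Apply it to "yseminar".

Each output is the input with this applied: keep one character in every 3, starting at position 2 (positions 2nd, 5th, 8th, ...), then shift every letter 8 places backward in the alphabet (wrapping around).
Working it through for "yseminar": intermediate "sir", final "kaj".

kaj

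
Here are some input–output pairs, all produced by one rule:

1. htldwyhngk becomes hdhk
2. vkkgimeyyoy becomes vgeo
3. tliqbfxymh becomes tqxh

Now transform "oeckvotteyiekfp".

Rule — keep one character in every 3, starting at position 1 (positions 1st, 4th, 7th, ...).
For "oeckvotteyiekfp" the result is "oktyk".

oktyk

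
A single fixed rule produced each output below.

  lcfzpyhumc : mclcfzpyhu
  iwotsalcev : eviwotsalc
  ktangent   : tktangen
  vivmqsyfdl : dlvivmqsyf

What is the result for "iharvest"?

Each output is the input with this applied: swap the front and back halves of the string, then move the first 3 characters to the end (rotate left by 3).
"iharvest" → "vestihar" → "tiharves".

tiharves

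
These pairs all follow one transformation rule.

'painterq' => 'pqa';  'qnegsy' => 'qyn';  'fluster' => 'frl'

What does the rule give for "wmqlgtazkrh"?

whm

Rule — take characters alternately from the front and the back (1st, last, 2nd, 2nd-last, ...), then keep only the first 3 characters.
Working it through for "wmqlgtazkrh": intermediate "whmrqklzgat", final "whm".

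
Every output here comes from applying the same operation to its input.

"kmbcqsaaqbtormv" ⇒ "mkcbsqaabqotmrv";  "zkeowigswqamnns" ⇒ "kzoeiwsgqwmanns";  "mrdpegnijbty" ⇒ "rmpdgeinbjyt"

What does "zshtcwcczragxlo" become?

szthwcccrzgalxo

Looking at the pairs, the operation is to swap each adjacent pair of characters (1↔2, 3↔4, ...).
So "zshtcwcczragxlo" becomes "szthwcccrzgalxo".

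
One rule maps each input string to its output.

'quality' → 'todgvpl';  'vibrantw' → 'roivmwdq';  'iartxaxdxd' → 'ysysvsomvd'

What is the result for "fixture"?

The pattern: reverse the string, then shift every letter 5 places backward in the alphabet (wrapping around).
For "fixture", step one produces "erutxif"; step two turns that into "zmposda".

zmposda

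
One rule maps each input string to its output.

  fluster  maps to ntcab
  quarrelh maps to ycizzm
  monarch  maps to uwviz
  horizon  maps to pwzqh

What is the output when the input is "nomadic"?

vwuil

The transformation: shift every letter 8 places forward in the alphabet (wrapping around), then delete the last 2 characters.
For "nomadic", step one produces "vwuilqk"; step two turns that into "vwuil".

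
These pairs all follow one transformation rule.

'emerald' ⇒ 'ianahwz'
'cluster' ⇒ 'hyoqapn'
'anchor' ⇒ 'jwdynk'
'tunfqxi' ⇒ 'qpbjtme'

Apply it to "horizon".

The pattern: shift every letter 4 places backward in the alphabet (wrapping around), then swap each adjacent pair of characters (1↔2, 3↔4, ...).
Applying both steps to "horizon": "dknevkj", then "kdenkvj".
(Check on "emerald": → "aianwhz" → "ianahwz" ✓)

kdenkvj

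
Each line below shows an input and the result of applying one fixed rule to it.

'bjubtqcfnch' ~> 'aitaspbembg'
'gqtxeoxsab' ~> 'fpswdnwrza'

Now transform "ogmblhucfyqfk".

What's happening: shift every letter 1 place backward in the alphabet (wrapping around).
For "ogmblhucfyqfk" the result is "nflakgtbexpej".

nflakgtbexpej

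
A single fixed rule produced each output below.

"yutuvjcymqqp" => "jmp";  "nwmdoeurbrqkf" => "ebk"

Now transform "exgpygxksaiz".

gsz

What's happening: delete the first 3 characters, then keep one character in every 3, starting at position 3 (positions 3rd, 6th, 9th, ...).
"exgpygxksaiz" → "pygxksaiz" → "gsz".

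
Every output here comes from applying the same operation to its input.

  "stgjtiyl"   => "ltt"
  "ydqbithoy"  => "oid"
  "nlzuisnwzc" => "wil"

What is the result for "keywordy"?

yoe

The rule is to keep one character in every 3, starting at position 2 (positions 2nd, 5th, 8th, ...), then reverse the string.
For "keywordy", step one produces "eoy"; step two turns that into "yoe".
(Check on "stgjtiyl": → "ttl" → "ltt" ✓)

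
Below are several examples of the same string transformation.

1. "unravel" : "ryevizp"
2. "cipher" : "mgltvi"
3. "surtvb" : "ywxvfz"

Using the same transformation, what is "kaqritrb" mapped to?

eovuxmfv

Each output is the input with this applied: swap each adjacent pair of characters (1↔2, 3↔4, ...), then shift every letter 4 places forward in the alphabet (wrapping around).
On "kaqritrb": the first step gives "akrqtibr", and the second then gives "eovuxmfv".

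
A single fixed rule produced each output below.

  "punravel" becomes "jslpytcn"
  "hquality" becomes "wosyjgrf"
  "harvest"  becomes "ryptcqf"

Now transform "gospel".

Looking at the pairs, the operation is to swap the first and last characters, then shift every letter 2 places backward in the alphabet (wrapping around).
Doing the same to "gospel": "jmqnce".

jmqnce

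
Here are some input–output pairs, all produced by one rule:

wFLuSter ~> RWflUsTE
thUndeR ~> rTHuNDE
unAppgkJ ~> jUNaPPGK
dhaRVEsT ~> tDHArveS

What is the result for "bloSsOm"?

MBLOsSo

The transformation: flip the case of every letter, then move the last character to the front.
Working it through for "bloSsOm": intermediate "BLOsSoM", final "MBLOsSo".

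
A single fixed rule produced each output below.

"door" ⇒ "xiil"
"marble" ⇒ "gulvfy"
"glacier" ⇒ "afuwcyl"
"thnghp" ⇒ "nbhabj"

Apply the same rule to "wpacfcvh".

Rule — shift every letter 6 places backward in the alphabet (wrapping around).
Applying that to "wpacfcvh" gives "qjuwzwpb".

qjuwzwpb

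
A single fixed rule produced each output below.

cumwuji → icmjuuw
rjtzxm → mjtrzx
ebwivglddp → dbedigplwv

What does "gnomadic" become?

The transformation: sort the characters into alphabetical order, then swap each adjacent pair of characters (1↔2, 3↔4, ...).
"gnomadic" → "acdgimno" → "cagdmion".

cagdmion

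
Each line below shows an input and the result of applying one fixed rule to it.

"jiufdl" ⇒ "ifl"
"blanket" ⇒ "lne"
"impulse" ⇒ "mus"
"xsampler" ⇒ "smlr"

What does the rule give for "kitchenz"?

Looking at the pairs, the operation is to keep every other character starting from the second (positions 2nd, 4th, 6th, ...).
On "kitchenz" that produces "icez".

icez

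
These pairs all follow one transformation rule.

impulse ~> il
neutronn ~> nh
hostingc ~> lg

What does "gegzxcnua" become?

zvt

The pattern: keep one character in every 3, starting at position 3 (positions 3rd, 6th, 9th, ...), then shift every letter 7 places backward in the alphabet (wrapping around).
On "gegzxcnua" that produces "zvt".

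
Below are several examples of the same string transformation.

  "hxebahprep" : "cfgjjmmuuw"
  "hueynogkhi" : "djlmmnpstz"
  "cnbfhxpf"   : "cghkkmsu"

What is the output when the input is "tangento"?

Looking at the pairs, the operation is to shift every letter 5 places forward in the alphabet (wrapping around), then sort the characters into alphabetical order.
"tangento" → "yfsljsyt" → "fjlsstyy".

fjlsstyy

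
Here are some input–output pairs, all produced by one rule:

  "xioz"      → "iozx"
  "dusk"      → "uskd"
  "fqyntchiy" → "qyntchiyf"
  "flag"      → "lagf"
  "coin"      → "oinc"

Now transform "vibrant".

What's happening: move the first character to the end.
Doing the same to "vibrant": "ibrantv".

ibrantv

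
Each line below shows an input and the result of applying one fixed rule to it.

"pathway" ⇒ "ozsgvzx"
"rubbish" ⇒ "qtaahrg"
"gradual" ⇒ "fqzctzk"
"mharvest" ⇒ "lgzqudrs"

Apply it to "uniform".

In each case the input is transformed by: shift every letter 1 place backward in the alphabet (wrapping around).
"uniform" → "tmhenql".

tmhenql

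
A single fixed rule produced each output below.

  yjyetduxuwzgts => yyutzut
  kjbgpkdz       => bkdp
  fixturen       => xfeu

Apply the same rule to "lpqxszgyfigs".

In each case the input is transformed by: keep every other character starting from the first (positions 1st, 3rd, 5th, ...), then swap each adjacent pair of characters (1↔2, 3↔4, ...).
For "lpqxszgyfigs" the result is "qlgsgf".

qlgsgf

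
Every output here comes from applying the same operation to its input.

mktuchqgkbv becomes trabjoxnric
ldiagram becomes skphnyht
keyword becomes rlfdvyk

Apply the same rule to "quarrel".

xbhyyls

What's happening: shift every letter 7 places forward in the alphabet (wrapping around).
For "quarrel" the result is "xbhyyls".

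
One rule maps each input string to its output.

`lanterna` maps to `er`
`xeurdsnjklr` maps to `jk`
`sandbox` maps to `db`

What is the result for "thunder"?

Looking at the pairs, the operation is to move the last 2 characters to the front (rotate right by 2), then keep only the last 2 characters.
"thunder" → "erthund" → "nd".

nd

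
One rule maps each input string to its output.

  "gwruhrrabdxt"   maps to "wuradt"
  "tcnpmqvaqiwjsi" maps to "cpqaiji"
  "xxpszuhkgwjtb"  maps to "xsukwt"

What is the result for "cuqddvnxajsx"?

udvxjx

In each case the input is transformed by: keep every other character starting from the second (positions 2nd, 4th, 6th, ...).
"cuqddvnxajsx" → "udvxjx".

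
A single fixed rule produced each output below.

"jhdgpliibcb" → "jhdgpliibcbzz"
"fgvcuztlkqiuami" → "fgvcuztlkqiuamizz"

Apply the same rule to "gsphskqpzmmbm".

Looking at the pairs, the operation is to append "zz".
Doing the same to "gsphskqpzmmbm": "gsphskqpzmmbmzz".

gsphskqpzmmbmzz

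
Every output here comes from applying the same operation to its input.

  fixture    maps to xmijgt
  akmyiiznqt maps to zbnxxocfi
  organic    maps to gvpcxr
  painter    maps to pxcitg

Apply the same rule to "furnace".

jgcprt

Looking at the pairs, the operation is to delete the first character, then shift every letter 11 places backward in the alphabet (wrapping around).
So "furnace" becomes "jgcprt".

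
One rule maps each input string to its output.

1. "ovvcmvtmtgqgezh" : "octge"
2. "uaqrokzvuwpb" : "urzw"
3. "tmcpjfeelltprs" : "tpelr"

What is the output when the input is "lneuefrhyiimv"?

The pattern: keep one character in every 3, starting at position 1 (positions 1st, 4th, 7th, ...).
"lneuefrhyiimv" → "luriv".

luriv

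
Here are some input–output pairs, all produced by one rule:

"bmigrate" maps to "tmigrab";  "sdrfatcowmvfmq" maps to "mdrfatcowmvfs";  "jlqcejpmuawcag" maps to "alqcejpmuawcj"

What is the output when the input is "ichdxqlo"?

The transformation: delete the last character, then swap the first and last characters.
For "ichdxqlo", step one produces "ichdxql"; step two turns that into "lchdxqi".

lchdxqi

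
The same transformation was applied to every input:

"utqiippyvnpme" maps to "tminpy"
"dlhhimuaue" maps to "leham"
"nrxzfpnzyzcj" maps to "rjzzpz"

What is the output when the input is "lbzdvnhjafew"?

The rule is to keep every other character starting from the second (positions 2nd, 4th, 6th, ...), then take characters alternately from the front and the back (1st, last, 2nd, 2nd-last, ...).
Applying both steps to "lbzdvnhjafew": "bdnjfw", then "bwdfnj".
(Check on "utqiippyvnpme": → "tipynm" → "tminpy" ✓)

bwdfnj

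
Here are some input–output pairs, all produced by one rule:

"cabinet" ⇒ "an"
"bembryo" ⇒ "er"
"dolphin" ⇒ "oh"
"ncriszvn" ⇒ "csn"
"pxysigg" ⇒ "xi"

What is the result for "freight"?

rg

Rule — keep one character in every 3, starting at position 2 (positions 2nd, 5th, 8th, ...).
For "freight" the result is "rg".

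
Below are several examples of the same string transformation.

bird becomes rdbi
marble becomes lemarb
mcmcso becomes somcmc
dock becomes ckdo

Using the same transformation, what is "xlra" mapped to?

The pattern: move the last 2 characters to the front (rotate right by 2).
For "xlra" the result is "raxl".

raxl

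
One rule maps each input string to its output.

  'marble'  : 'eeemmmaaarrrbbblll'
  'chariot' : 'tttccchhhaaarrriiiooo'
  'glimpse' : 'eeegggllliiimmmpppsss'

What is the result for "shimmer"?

rrrssshhhiiimmmmmmeee

The transformation: repeat every character 3 times, then move the last 3 characters to the front (rotate right by 3).
Starting from "shimmer": after the first operation, "ssshhhiiimmmmmmeeerrr"; after the second, "rrrssshhhiiimmmmmmeee".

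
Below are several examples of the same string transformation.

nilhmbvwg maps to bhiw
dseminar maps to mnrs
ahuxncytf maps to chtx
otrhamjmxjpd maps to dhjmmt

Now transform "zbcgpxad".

In each case the input is transformed by: keep every other character starting from the second (positions 2nd, 4th, 6th, ...), then sort the characters into alphabetical order.
Applying both steps to "zbcgpxad": "bgxd", then "bdgx".

bdgx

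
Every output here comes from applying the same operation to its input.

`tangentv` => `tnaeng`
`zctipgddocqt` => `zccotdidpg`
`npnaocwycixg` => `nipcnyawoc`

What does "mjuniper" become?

mpjiun

What's happening: delete the last 2 characters, then take characters alternately from the front and the back (1st, last, 2nd, 2nd-last, ...).
Applying both steps to "mjuniper": "mjunip", then "mpjiun".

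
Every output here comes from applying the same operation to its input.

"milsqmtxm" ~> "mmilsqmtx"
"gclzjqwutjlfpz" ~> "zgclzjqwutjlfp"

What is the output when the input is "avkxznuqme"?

The transformation: move the last character to the front.
Applying that to "avkxznuqme" gives "eavkxznuqm".

eavkxznuqm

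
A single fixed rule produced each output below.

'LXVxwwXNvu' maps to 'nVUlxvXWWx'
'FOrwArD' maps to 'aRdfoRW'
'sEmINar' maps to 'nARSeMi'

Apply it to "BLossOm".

SoMblOS

What's happening: move the last 3 characters to the front (rotate right by 3), then flip the case of every letter.
Applying both steps to "BLossOm": "sOmBLos", then "SoMblOS".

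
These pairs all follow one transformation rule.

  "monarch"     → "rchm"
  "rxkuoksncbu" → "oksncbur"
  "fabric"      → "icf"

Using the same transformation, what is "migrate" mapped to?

Each output is the input with this applied: move the first character to the end, then delete the first 3 characters.
On "migrate": the first step gives "igratem", and the second then gives "atem".

atem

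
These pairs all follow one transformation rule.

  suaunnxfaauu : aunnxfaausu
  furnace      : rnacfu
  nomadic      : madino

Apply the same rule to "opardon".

The pattern: delete the last character, then move the first 2 characters to the end (rotate left by 2).
Applying both steps to "opardon": "opardo", then "ardoop".

ardoop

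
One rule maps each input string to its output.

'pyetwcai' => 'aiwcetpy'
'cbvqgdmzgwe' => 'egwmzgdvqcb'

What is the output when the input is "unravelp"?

lpveraun

What's happening: swap each adjacent pair of characters (1↔2, 3↔4, ...), then reverse the string.
For "unravelp", step one produces "nuarevpl"; step two turns that into "lpveraun".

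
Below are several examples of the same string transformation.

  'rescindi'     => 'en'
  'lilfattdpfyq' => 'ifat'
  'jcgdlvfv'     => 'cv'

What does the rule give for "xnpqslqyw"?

Looking at the pairs, the operation is to take characters alternately from the front and the back (1st, last, 2nd, 2nd-last, ...), then keep one character in every 3, starting at position 3 (positions 3rd, 6th, 9th, ...).
Starting from "xnpqslqyw": after the first operation, "xwnypqqls"; after the second, "nqs".

nqs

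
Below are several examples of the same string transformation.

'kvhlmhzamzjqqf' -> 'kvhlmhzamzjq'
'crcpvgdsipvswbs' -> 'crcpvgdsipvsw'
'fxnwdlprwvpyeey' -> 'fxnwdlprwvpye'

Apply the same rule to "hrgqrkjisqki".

What's happening: delete the last 2 characters.
Applying that to "hrgqrkjisqki" gives "hrgqrkjisq".

hrgqrkjisq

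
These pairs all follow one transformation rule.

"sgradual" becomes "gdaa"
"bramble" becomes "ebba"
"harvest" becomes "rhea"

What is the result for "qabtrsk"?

What's happening: sort the characters into reverse alphabetical order, then keep only the last 4 characters.
Starting from "qabtrsk": after the first operation, "tsrqkba"; after the second, "qkba".
(Check on "harvest": → "vtsrhea" → "rhea" ✓)

qkba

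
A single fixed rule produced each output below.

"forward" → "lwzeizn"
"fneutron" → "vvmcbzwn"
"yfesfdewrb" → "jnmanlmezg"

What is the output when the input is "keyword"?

lmgewzs

Each output is the input with this applied: swap the first and last characters, then shift every letter 8 places forward in the alphabet (wrapping around).
Starting from "keyword": after the first operation, "deywork"; after the second, "lmgewzs".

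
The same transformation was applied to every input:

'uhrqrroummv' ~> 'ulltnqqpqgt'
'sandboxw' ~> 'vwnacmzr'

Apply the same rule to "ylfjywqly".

The pattern: reverse the string, then shift every letter 1 place backward in the alphabet (wrapping around).
"ylfjywqly" → "ylqwyjfly" → "xkpvxiekx".

xkpvxiekx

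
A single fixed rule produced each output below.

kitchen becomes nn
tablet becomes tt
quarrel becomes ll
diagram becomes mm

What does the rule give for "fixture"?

ee

What's happening: double every character, then keep only the last 2 characters.
On "fixture" that produces "ee".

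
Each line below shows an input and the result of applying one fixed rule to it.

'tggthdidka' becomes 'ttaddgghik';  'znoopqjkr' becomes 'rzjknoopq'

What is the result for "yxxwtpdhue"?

xydehptuwx

What's happening: sort the characters into alphabetical order, then move the last 2 characters to the front (rotate right by 2).
Starting from "yxxwtpdhue": after the first operation, "dehptuwxxy"; after the second, "xydehptuwx".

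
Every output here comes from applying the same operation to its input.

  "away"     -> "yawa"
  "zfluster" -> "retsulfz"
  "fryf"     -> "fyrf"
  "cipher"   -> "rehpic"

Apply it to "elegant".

tnagele

What's happening: reverse the string.
On "elegant" that produces "tnagele".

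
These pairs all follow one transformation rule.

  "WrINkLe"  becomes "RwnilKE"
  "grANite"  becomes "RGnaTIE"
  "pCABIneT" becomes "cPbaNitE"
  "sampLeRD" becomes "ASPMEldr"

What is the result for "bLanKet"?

lBNAEkT

Rule — swap each adjacent pair of characters (1↔2, 3↔4, ...), then flip the case of every letter.
Applying both steps to "bLanKet": "LbnaeKt", then "lBNAEkT".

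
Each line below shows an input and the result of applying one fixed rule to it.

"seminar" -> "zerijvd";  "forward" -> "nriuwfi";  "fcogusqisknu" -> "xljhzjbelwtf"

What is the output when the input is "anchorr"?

Rule — shift every letter 9 places backward in the alphabet (wrapping around), then move the first 3 characters to the end (rotate left by 3).
On "anchorr" that produces "yfiiret".
(Check on "seminar": → "jvdzeri" → "zerijvd" ✓)

yfiiret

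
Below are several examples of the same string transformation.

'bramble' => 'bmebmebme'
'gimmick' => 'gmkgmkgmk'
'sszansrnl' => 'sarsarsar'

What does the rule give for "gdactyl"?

What's happening: keep one character in every 3, starting at position 1 (positions 1st, 4th, 7th, ...), then write the whole string 3 times in a row.
Starting from "gdactyl": after the first operation, "gcl"; after the second, "gclgclgcl".
(Check on "gimmick": → "gmk" → "gmkgmkgmk" ✓)

gclgclgcl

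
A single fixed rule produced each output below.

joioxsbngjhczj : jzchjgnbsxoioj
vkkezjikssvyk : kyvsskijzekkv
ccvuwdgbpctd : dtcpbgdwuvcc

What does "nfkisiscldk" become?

Looking at the pairs, the operation is to reverse the string.
On "nfkisiscldk" that produces "kdlcsisikfn".

kdlcsisikfn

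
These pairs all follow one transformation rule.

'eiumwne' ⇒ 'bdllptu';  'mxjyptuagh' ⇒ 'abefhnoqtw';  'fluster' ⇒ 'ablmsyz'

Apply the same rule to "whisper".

dlopwyz

In each case the input is transformed by: shift every letter 7 places forward in the alphabet (wrapping around), then sort the characters into alphabetical order.
For "whisper" the result is "dlopwyz".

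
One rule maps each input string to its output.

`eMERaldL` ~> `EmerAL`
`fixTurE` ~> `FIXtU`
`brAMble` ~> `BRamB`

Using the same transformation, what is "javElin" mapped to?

JAVeL

What's happening: delete the last 2 characters, then flip the case of every letter.
For "javElin" the result is "JAVeL".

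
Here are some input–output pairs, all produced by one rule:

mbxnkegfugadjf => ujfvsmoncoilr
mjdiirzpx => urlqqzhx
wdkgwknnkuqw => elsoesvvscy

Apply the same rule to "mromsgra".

uzwuaoz

The transformation: delete the last character, then shift every letter 8 places forward in the alphabet (wrapping around).
Applying both steps to "mromsgra": "mromsgr", then "uzwuaoz".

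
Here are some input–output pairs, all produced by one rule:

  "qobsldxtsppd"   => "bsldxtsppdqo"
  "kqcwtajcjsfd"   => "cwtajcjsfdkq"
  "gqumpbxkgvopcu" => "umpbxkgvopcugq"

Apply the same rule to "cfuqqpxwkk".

uqqpxwkkcf

The pattern: move the first 2 characters to the end (rotate left by 2).
"cfuqqpxwkk" → "uqqpxwkkcf".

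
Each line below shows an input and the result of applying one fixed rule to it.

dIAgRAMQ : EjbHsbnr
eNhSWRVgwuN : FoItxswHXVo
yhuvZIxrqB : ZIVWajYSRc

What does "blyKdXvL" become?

Each output is the input with this applied: shift every letter 1 place forward in the alphabet (wrapping around), then flip the case of every letter.
Working it through for "blyKdXvL": intermediate "cmzLeYwM", final "CMZlEyWm".

CMZlEyWm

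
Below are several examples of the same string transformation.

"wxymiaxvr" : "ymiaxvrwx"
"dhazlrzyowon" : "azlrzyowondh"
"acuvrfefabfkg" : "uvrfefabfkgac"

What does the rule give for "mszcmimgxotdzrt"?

zcmimgxotdzrtms

The rule is to move the first 2 characters to the end (rotate left by 2).
For "mszcmimgxotdzrt" the result is "zcmimgxotdzrtms".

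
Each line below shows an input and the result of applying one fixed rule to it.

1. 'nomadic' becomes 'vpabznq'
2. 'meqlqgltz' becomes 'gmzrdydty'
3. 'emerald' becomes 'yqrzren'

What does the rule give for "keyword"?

In each case the input is transformed by: move the last 2 characters to the front (rotate right by 2), then shift every letter 13 places forward in the alphabet (wrapping around) — i.e. ROT13.
"keyword" → "rdkeywo" → "eqxrljb".

eqxrljb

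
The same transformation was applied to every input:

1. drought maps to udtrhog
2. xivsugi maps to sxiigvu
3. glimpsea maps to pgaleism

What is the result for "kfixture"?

The pattern: take characters alternately from the front and the back (1st, last, 2nd, 2nd-last, ...), then move the last character to the front.
"kfixture" → "kefriuxt" → "tkefriux".
(Check on "drought": → "dtrhogu" → "udtrhog" ✓)

tkefriux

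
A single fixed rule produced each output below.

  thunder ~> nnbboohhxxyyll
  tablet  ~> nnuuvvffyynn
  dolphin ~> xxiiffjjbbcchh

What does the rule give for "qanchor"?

kkuuhhwwbbiill

What's happening: double every character, then shift every letter 6 places backward in the alphabet (wrapping around).
On "qanchor": the first step gives "qqaanncchhoorr", and the second then gives "kkuuhhwwbbiill".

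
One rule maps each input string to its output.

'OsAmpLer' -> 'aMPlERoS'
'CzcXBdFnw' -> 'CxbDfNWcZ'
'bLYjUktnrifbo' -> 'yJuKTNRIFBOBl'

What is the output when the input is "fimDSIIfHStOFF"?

MdsiiFhsToffFI

In each case the input is transformed by: flip the case of every letter, then move the first 2 characters to the end (rotate left by 2).
For "fimDSIIfHStOFF", step one produces "FIMdsiiFhsToff"; step two turns that into "MdsiiFhsToffFI".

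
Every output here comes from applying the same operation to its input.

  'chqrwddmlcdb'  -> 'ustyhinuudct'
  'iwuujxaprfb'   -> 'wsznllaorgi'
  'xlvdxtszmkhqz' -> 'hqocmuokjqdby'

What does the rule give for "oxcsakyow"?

fnfotjrbp

In each case the input is transformed by: shift every letter 9 places backward in the alphabet (wrapping around), then move the last 2 characters to the front (rotate right by 2).
Starting from "oxcsakyow": after the first operation, "fotjrbpfn"; after the second, "fnfotjrbp".
(Check on "chqrwddmlcdb": → "tyhinuudctus" → "ustyhinuudct" ✓)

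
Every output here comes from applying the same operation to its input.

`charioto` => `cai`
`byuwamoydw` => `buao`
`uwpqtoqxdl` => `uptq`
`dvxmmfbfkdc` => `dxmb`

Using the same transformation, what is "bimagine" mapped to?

Rule — delete the last 3 characters, then keep every other character starting from the first (positions 1st, 3rd, 5th, ...).
On "bimagine": the first step gives "bimag", and the second then gives "bmg".
(Check on "byuwamoydw": → "byuwamo" → "buao" ✓)

bmg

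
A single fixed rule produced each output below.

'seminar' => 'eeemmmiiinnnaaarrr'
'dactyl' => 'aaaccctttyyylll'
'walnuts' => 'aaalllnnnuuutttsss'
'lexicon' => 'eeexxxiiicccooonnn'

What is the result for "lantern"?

aaannnttteeerrrnnn

Looking at the pairs, the operation is to repeat every character 3 times, then delete the first 3 characters.
"lantern" → "lllaaannnttteeerrrnnn" → "aaannnttteeerrrnnn".
(Check on "lexicon": → "llleeexxxiiicccooonnn" → "eeexxxiiicccooonnn" ✓)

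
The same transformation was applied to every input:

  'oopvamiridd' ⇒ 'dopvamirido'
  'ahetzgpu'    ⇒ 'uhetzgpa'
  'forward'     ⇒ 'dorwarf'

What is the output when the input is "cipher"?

riphec

The transformation: swap the first and last characters.
On "cipher" that produces "riphec".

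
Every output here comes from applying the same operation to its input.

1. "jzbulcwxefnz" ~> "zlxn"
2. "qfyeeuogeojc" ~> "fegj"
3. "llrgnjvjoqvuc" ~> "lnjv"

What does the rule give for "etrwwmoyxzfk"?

twyf

Looking at the pairs, the operation is to keep one character in every 3, starting at position 2 (positions 2nd, 5th, 8th, ...).
So "etrwwmoyxzfk" becomes "twyf".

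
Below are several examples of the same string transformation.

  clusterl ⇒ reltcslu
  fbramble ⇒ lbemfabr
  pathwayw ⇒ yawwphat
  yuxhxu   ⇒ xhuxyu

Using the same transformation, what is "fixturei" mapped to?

The transformation: move the last 2 characters to the front (rotate right by 2), then take characters alternately from the front and the back (1st, last, 2nd, 2nd-last, ...).
"fixturei" → "eifixtur" → "eriuftix".

eriuftix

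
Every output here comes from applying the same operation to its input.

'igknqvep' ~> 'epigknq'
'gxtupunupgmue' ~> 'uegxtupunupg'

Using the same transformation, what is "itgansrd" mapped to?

In each case the input is transformed by: move the last 2 characters to the front (rotate right by 2), then delete the last character.
Starting from "itgansrd": after the first operation, "rditgans"; after the second, "rditgan".

rditgan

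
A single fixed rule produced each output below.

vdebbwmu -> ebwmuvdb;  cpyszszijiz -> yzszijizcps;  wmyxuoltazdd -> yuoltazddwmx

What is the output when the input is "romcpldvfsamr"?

mpldvfsamrroc

Rule — move the first 3 characters to the end (rotate left by 3), then swap the first and last characters.
For "romcpldvfsamr", step one produces "cpldvfsamrrom"; step two turns that into "mpldvfsamrroc".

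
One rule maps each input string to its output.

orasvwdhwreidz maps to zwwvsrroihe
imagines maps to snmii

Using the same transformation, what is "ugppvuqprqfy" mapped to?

yvuurqqpp

The transformation: sort the characters into reverse alphabetical order, then delete the last 3 characters.
Starting from "ugppvuqprqfy": after the first operation, "yvuurqqpppgf"; after the second, "yvuurqqpp".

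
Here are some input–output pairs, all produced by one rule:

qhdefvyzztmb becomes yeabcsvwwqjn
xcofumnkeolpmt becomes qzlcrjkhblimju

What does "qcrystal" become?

izovpqxn

In each case the input is transformed by: swap the first and last characters, then shift every letter 3 places backward in the alphabet (wrapping around).
For "qcrystal" the result is "izovpqxn".
(Check on "qhdefvyzztmb": → "bhdefvyzztmq" → "yeabcsvwwqjn" ✓)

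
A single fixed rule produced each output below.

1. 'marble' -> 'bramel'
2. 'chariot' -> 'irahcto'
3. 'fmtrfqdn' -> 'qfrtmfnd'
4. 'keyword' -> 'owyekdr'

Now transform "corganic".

The pattern: move the last 2 characters to the front (rotate right by 2), then reverse the string.
Doing the same to "corganic": "nagrocci".

nagrocci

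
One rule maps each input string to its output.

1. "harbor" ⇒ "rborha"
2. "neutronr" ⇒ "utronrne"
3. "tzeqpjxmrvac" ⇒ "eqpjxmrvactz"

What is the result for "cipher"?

pherci

The rule is to move the first 2 characters to the end (rotate left by 2).
So "cipher" becomes "pherci".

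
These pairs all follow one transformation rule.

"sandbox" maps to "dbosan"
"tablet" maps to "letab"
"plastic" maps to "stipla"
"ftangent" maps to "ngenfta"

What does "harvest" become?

veshar

The pattern: delete the last character, then move the first 3 characters to the end (rotate left by 3).
On "harvest" that produces "veshar".
(Check on "tablet": → "table" → "letab" ✓)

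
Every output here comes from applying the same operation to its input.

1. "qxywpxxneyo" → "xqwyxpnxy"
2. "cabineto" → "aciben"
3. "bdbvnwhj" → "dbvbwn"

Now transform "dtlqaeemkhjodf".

tdqleamehkoj

The pattern: swap each adjacent pair of characters (1↔2, 3↔4, ...), then delete the last 2 characters.
Applying both steps to "dtlqaeemkhjodf": "tdqleamehkojfd", then "tdqleamehkoj".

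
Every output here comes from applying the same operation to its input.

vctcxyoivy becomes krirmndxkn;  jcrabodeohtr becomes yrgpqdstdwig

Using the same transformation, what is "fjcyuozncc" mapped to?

The transformation: shift every letter 11 places backward in the alphabet (wrapping around).
Applying that to "fjcyuozncc" gives "uyrnjdocrr".

uyrnjdocrr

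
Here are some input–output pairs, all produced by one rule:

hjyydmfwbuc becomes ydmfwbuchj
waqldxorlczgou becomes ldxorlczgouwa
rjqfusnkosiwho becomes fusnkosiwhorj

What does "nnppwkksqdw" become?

The transformation: move the first 3 characters to the end (rotate left by 3), then delete the last character.
Applying both steps to "nnppwkksqdw": "pwkksqdwnnp", then "pwkksqdwnn".

pwkksqdwnn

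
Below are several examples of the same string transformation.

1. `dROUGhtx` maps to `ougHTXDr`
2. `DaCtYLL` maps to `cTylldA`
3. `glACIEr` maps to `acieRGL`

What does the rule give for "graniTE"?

ANIteGR

Rule — flip the case of every letter, then move the first 2 characters to the end (rotate left by 2).
Working it through for "graniTE": intermediate "GRANIte", final "ANIteGR".
(Check on "DaCtYLL": → "dAcTyll" → "cTylldA" ✓)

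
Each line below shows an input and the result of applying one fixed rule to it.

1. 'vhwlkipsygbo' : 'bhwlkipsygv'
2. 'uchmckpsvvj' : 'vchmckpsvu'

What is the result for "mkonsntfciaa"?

akonsntfcim

The pattern: delete the last character, then swap the first and last characters.
Applying both steps to "mkonsntfciaa": "mkonsntfcia", then "akonsntfcim".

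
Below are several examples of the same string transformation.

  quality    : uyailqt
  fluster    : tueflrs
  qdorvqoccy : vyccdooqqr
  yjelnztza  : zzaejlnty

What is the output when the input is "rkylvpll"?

vyklllpr

The pattern: sort the characters into alphabetical order, then move the last 2 characters to the front (rotate right by 2).
Applying both steps to "rkylvpll": "klllprvy", then "vyklllpr".
(Check on "yjelnztza": → "aejlntyzz" → "zzaejlnty" ✓)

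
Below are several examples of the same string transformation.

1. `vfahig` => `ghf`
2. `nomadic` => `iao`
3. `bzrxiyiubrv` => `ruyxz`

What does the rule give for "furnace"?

cnu

Looking at the pairs, the operation is to keep every other character starting from the second (positions 2nd, 4th, 6th, ...), then reverse the string.
For "furnace", step one produces "unc"; step two turns that into "cnu".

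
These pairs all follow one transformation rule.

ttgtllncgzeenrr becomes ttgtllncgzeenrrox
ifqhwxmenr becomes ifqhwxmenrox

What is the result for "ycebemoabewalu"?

What's happening: append "ox".
On "ycebemoabewalu" that produces "ycebemoabewaluox".

ycebemoabewaluox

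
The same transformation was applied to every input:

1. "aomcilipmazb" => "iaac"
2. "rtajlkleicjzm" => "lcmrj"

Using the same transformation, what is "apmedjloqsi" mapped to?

The rule is to keep one character in every 3, starting at position 1 (positions 1st, 4th, 7th, ...), then move the first 2 characters to the end (rotate left by 2).
Working it through for "apmedjloqsi": intermediate "aels", final "lsae".

lsae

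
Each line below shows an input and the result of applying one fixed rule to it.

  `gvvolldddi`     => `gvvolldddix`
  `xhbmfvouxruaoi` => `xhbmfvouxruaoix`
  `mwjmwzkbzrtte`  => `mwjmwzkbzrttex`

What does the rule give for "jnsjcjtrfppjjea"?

jnsjcjtrfppjjeax

What's happening: append "x".
On "jnsjcjtrfppjjea" that produces "jnsjcjtrfppjjeax".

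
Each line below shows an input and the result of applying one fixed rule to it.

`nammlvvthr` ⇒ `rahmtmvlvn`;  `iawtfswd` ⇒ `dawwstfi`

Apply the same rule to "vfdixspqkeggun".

The transformation: take characters alternately from the front and the back (1st, last, 2nd, 2nd-last, ...), then move the first character to the end.
"vfdixspqkeggun" → "vnfudgigxeskpq" → "nfudgigxeskpqv".

nfudgigxeskpqv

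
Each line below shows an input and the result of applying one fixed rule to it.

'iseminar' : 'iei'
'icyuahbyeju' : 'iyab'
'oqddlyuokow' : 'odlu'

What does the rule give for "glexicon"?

The rule is to delete the last 3 characters, then keep every other character starting from the first (positions 1st, 3rd, 5th, ...).
Starting from "glexicon": after the first operation, "glexi"; after the second, "gei".
(Check on "icyuahbyeju": → "icyuahby" → "iyab" ✓)

gei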